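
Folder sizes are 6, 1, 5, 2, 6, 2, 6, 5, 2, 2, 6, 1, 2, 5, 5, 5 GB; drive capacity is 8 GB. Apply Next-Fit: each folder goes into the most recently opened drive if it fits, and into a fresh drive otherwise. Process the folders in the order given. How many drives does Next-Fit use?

9 drives

Put 6 GB in drive 1; 2 GB remain.
Put 1 GB in drive 1; 1 GB remain.
Put 5 GB in drive 2; 3 GB remain.
Put 2 GB in drive 2; 1 GB remain.
Put 6 GB in drive 3; 2 GB remain.
Put 2 GB in drive 3; 0 GB remain.
Put 6 GB in drive 4; 2 GB remain.
Put 5 GB in drive 5; 3 GB remain.
Put 2 GB in drive 5; 1 GB remain.
Put 2 GB in drive 6; 6 GB remain.
Put 6 GB in drive 6; 0 GB remain.
Put 1 GB in drive 7; 7 GB remain.
Put 2 GB in drive 7; 5 GB remain.
Put 5 GB in drive 7; 0 GB remain.
Put 5 GB in drive 8; 3 GB remain.
Put 5 GB in drive 9; 3 GB remain.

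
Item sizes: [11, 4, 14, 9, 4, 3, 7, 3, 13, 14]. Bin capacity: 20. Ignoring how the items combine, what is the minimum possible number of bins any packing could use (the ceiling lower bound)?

Total size = 11 + 4 + 14 + 9 + 4 + 3 + 7 + 3 + 13 + 14 = 82.
⌈82 / 20⌉ = 5.

5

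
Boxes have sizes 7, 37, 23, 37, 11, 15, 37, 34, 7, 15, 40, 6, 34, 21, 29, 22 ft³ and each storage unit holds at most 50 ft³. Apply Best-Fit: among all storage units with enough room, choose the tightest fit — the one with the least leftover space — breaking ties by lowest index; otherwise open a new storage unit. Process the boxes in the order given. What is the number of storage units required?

9

Put 7 ft³ in storage unit 1; 43 ft³ remain.
Put 37 ft³ in storage unit 1; 6 ft³ remain.
Put 23 ft³ in storage unit 2; 27 ft³ remain.
Put 37 ft³ in storage unit 3; 13 ft³ remain.
Put 11 ft³ in storage unit 3; 2 ft³ remain.
Put 15 ft³ in storage unit 2; 12 ft³ remain.
Put 37 ft³ in storage unit 4; 13 ft³ remain.
Put 34 ft³ in storage unit 5; 16 ft³ remain.
Put 7 ft³ in storage unit 2; 5 ft³ remain.
Put 15 ft³ in storage unit 5; 1 ft³ remain.
Put 40 ft³ in storage unit 6; 10 ft³ remain.
Put 6 ft³ in storage unit 1; 0 ft³ remain.
Put 34 ft³ in storage unit 7; 16 ft³ remain.
Put 21 ft³ in storage unit 8; 29 ft³ remain.
Put 29 ft³ in storage unit 8; 0 ft³ remain.
Put 22 ft³ in storage unit 9; 28 ft³ remain.
Final storage units: [7,37,6] [23,15,7] [37,11] [37] [34,15] [40] [34] [21,29] [22].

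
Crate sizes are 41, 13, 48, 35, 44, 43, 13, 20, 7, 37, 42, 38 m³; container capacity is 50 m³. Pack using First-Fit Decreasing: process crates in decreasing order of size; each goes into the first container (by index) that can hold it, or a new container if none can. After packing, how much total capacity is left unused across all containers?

69

Sorted descending: 48, 44, 43, 42, 41, 38, 37, 35, 20, 13, 13, 7.
Put 48 m³ in container 1; 2 m³ remain.
Put 44 m³ in container 2; 6 m³ remain.
Put 43 m³ in container 3; 7 m³ remain.
Put 42 m³ in container 4; 8 m³ remain.
Put 41 m³ in container 5; 9 m³ remain.
Put 38 m³ in container 6; 12 m³ remain.
Put 37 m³ in container 7; 13 m³ remain.
Put 35 m³ in container 8; 15 m³ remain.
Put 20 m³ in container 9; 30 m³ remain.
Put 13 m³ in container 7; 0 m³ remain.
Put 13 m³ in container 8; 2 m³ remain.
Put 7 m³ in container 3; 0 m³ remain.
9 containers × 50 m³ = 450 m³; used 381 m³; unused 69 m³.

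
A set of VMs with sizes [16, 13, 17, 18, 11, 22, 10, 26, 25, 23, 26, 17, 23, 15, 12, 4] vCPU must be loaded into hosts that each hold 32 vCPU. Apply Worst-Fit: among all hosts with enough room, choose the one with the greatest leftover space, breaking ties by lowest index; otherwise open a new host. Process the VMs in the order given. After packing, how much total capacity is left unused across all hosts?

74

host 1: place 16 vCPU, 16 vCPU left
host 1: place 13 vCPU, 3 vCPU left
host 2: place 17 vCPU, 15 vCPU left
host 3: place 18 vCPU, 14 vCPU left
host 2: place 11 vCPU, 4 vCPU left
host 4: place 22 vCPU, 10 vCPU left
host 3: place 10 vCPU, 4 vCPU left
host 5: place 26 vCPU, 6 vCPU left
host 6: place 25 vCPU, 7 vCPU left
host 7: place 23 vCPU, 9 vCPU left
host 8: place 26 vCPU, 6 vCPU left
host 9: place 17 vCPU, 15 vCPU left
host 10: place 23 vCPU, 9 vCPU left
host 9: place 15 vCPU, 0 vCPU left
host 11: place 12 vCPU, 20 vCPU left
host 11: place 4 vCPU, 16 vCPU left
11 hosts × 32 vCPU = 352 vCPU; used 278 vCPU; unused 74 vCPU.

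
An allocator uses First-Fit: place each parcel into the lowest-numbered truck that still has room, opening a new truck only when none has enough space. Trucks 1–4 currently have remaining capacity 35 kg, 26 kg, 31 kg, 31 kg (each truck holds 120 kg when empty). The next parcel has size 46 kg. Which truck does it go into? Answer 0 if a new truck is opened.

No truck has ≥ 46 kg free, so a new truck is opened.

0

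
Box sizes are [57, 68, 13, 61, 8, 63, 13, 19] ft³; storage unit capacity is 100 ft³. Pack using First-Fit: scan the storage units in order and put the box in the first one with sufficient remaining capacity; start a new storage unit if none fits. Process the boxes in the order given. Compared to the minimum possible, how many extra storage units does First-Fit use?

First-Fit: [57,13,8,13] [68,19] [61] [63] → 4 storage units.
Total size 302 ft³; any packing needs at least ⌈302/100⌉ = 4 storage units.
So 4 is already optimal.

0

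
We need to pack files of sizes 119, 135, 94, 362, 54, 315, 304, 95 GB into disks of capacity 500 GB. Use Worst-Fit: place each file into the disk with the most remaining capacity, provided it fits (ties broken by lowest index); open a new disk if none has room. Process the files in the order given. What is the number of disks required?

Put 119 GB in disk 1; 381 GB remain.
Put 135 GB in disk 1; 246 GB remain.
Put 94 GB in disk 1; 152 GB remain.
Put 362 GB in disk 2; 138 GB remain.
Put 54 GB in disk 1; 98 GB remain.
Put 315 GB in disk 3; 185 GB remain.
Put 304 GB in disk 4; 196 GB remain.
Put 95 GB in disk 4; 101 GB remain.

4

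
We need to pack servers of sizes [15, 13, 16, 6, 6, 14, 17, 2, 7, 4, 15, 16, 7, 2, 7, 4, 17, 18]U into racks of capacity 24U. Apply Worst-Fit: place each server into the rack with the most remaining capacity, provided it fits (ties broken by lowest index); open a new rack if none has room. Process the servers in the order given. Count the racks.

9 racks

rack 1: place 15U, 9U left
rack 2: place 13U, 11U left
rack 3: place 16U, 8U left
rack 2: place 6U, 5U left
rack 1: place 6U, 3U left
rack 4: place 14U, 10U left
rack 5: place 17U, 7U left
rack 4: place 2U, 8U left
rack 3: place 7U, 1U left
rack 4: place 4U, 4U left
rack 6: place 15U, 9U left
rack 7: place 16U, 8U left
rack 6: place 7U, 2U left
rack 7: place 2U, 6U left
rack 5: place 7U, 0U left
rack 7: place 4U, 2U left
rack 8: place 17U, 7U left
rack 9: place 18U, 6U left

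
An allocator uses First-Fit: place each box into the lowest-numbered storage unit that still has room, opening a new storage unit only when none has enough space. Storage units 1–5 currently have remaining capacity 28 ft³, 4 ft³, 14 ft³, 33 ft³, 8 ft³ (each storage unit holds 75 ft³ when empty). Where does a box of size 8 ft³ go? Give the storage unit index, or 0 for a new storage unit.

1

Storage units with room: storage unit 1 (28 ft³), storage unit 3 (14 ft³), storage unit 4 (33 ft³), storage unit 5 (8 ft³).
The first with room is storage unit 1.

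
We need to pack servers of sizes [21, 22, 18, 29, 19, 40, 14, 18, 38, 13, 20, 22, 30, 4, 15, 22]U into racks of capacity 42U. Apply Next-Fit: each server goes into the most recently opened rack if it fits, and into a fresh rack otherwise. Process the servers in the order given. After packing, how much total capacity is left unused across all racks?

rack 1: place 21U, 21U left
rack 2: place 22U, 20U left
rack 2: place 18U, 2U left
rack 3: place 29U, 13U left
rack 4: place 19U, 23U left
rack 5: place 40U, 2U left
rack 6: place 14U, 28U left
rack 6: place 18U, 10U left
rack 7: place 38U, 4U left
rack 8: place 13U, 29U left
rack 8: place 20U, 9U left
rack 9: place 22U, 20U left
rack 10: place 30U, 12U left
rack 10: place 4U, 8U left
rack 11: place 15U, 27U left
rack 11: place 22U, 5U left
11 racks × 42U = 462U; used 345U; unused 117U.

117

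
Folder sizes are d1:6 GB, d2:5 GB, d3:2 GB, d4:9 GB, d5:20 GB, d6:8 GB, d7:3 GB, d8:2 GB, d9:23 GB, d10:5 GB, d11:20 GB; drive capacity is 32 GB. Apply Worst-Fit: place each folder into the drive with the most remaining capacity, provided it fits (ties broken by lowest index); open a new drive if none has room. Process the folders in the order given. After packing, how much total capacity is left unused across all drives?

25

d1 (6 GB) → drive 1 (remaining 26 GB)
d2 (5 GB) → drive 1 (remaining 21 GB)
d3 (2 GB) → drive 1 (remaining 19 GB)
d4 (9 GB) → drive 1 (remaining 10 GB)
d5 (20 GB) → drive 2 (remaining 12 GB)
d6 (8 GB) → drive 2 (remaining 4 GB)
d7 (3 GB) → drive 1 (remaining 7 GB)
d8 (2 GB) → drive 1 (remaining 5 GB)
d9 (23 GB) → drive 3 (remaining 9 GB)
d10 (5 GB) → drive 3 (remaining 4 GB)
d11 (20 GB) → drive 4 (remaining 12 GB)
4 drives × 32 GB = 128 GB; used 103 GB; unused 25 GB.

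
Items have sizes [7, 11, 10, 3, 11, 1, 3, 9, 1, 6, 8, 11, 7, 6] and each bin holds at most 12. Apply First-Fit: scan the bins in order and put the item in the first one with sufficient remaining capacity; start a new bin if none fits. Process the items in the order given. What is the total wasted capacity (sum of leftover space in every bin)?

Put 7 in bin 1; 5 remain.
Put 11 in bin 2; 1 remain.
Put 10 in bin 3; 2 remain.
Put 3 in bin 1; 2 remain.
Put 11 in bin 4; 1 remain.
Put 1 in bin 1; 1 remain.
Put 3 in bin 5; 9 remain.
Put 9 in bin 5; 0 remain.
Put 1 in bin 1; 0 remain.
Put 6 in bin 6; 6 remain.
Put 8 in bin 7; 4 remain.
Put 11 in bin 8; 1 remain.
Put 7 in bin 9; 5 remain.
Put 6 in bin 6; 0 remain.
9 bins × 12 = 108; used 94; unused 14.

14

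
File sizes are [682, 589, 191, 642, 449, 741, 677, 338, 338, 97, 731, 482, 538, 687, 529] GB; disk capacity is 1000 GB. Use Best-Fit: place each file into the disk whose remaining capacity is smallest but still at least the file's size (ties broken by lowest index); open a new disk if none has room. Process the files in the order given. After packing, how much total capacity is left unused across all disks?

disk 1: place 682 GB, 318 GB left
disk 2: place 589 GB, 411 GB left
disk 1: place 191 GB, 127 GB left
disk 3: place 642 GB, 358 GB left
disk 4: place 449 GB, 551 GB left
disk 5: place 741 GB, 259 GB left
disk 6: place 677 GB, 323 GB left
disk 3: place 338 GB, 20 GB left
disk 2: place 338 GB, 73 GB left
disk 1: place 97 GB, 30 GB left
disk 7: place 731 GB, 269 GB left
disk 4: place 482 GB, 69 GB left
disk 8: place 538 GB, 462 GB left
disk 9: place 687 GB, 313 GB left
disk 10: place 529 GB, 471 GB left
10 disks × 1000 GB = 10000 GB; used 7711 GB; unused 2289 GB.

2289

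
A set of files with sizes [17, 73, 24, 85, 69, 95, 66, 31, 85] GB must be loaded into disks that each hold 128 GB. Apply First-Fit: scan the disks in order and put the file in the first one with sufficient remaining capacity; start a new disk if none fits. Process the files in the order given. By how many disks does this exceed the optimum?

First-Fit: [17,73,24] [85,31] [69] [95] [66] [85] → 6 disks.
6 files exceed 64 GB (half the capacity), and no two of those can share a disk, so at least 6 disks are needed.
So 6 is already optimal.

0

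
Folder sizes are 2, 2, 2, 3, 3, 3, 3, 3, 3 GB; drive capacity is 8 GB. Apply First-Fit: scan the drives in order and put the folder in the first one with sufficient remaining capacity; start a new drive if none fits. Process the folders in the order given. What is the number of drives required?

4

2 GB → drive 1 (remaining 6 GB)
2 GB → drive 1 (remaining 4 GB)
2 GB → drive 1 (remaining 2 GB)
3 GB → drive 2 (remaining 5 GB)
3 GB → drive 2 (remaining 2 GB)
3 GB → drive 3 (remaining 5 GB)
3 GB → drive 3 (remaining 2 GB)
3 GB → drive 4 (remaining 5 GB)
3 GB → drive 4 (remaining 2 GB)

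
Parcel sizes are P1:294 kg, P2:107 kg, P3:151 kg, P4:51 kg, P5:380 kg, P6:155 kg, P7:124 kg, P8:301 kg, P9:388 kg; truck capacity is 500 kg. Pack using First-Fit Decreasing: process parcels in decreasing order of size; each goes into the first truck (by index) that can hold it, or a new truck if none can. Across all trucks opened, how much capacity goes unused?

549

Sorted descending: 388, 380, 301, 294, 155, 151, 124, 107, 51.
truck 1: place 388 kg, 112 kg left
truck 2: place 380 kg, 120 kg left
truck 3: place 301 kg, 199 kg left
truck 4: place 294 kg, 206 kg left
truck 3: place 155 kg, 44 kg left
truck 4: place 151 kg, 55 kg left
truck 5: place 124 kg, 376 kg left
truck 1: place 107 kg, 5 kg left
truck 2: place 51 kg, 69 kg left
5 trucks × 500 kg = 2500 kg; used 1951 kg; unused 549 kg.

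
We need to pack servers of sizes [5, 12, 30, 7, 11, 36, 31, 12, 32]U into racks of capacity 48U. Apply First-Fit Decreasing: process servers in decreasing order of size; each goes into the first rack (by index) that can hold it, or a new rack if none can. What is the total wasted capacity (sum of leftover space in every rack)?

16

Sorted descending: 36, 32, 31, 30, 12, 12, 11, 7, 5.
rack 1: place 36U, 12U left
rack 2: place 32U, 16U left
rack 3: place 31U, 17U left
rack 4: place 30U, 18U left
rack 1: place 12U, 0U left
rack 2: place 12U, 4U left
rack 3: place 11U, 6U left
rack 4: place 7U, 11U left
rack 3: place 5U, 1U left
4 racks × 48U = 192U; used 176U; unused 16U.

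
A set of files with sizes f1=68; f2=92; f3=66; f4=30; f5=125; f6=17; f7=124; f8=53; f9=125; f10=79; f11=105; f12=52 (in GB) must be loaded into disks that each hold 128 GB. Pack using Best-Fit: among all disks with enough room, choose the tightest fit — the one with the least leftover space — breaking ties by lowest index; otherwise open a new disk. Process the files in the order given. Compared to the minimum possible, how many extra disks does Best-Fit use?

1

Best-Fit: [68,17] [92,30] [66,53] [125] [124] [125] [79] [105] [52] → 9 disks.
Total size 936 GB; any packing needs at least ⌈936/128⌉ = 8 disks.
An optimal packing achieves that bound: [125] [125] [124] [105,17] [92,30] [79] [68,53] [66,52] → 8 disks.
Excess: 9 − 8 = 1.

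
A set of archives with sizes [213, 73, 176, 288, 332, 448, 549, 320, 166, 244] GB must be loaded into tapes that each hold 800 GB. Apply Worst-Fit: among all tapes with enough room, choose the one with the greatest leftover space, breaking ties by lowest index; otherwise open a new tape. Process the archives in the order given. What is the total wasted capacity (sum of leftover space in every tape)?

391

213 GB → tape 1 (remaining 587 GB)
73 GB → tape 1 (remaining 514 GB)
176 GB → tape 1 (remaining 338 GB)
288 GB → tape 1 (remaining 50 GB)
332 GB → tape 2 (remaining 468 GB)
448 GB → tape 2 (remaining 20 GB)
549 GB → tape 3 (remaining 251 GB)
320 GB → tape 4 (remaining 480 GB)
166 GB → tape 4 (remaining 314 GB)
244 GB → tape 4 (remaining 70 GB)
4 tapes × 800 GB = 3200 GB; used 2809 GB; unused 391 GB.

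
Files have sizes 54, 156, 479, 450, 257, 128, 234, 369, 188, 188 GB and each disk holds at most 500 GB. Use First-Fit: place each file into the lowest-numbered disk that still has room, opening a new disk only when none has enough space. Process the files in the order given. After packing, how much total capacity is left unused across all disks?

497

disk 1: place 54 GB, 446 GB left
disk 1: place 156 GB, 290 GB left
disk 2: place 479 GB, 21 GB left
disk 3: place 450 GB, 50 GB left
disk 1: place 257 GB, 33 GB left
disk 4: place 128 GB, 372 GB left
disk 4: place 234 GB, 138 GB left
disk 5: place 369 GB, 131 GB left
disk 6: place 188 GB, 312 GB left
disk 6: place 188 GB, 124 GB left
6 disks × 500 GB = 3000 GB; used 2503 GB; unused 497 GB.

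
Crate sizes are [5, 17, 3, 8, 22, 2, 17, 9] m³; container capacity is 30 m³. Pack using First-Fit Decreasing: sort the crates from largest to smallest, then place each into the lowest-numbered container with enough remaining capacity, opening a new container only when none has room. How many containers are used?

Sorted descending: 22, 17, 17, 9, 8, 5, 3, 2.
container 1: place 22 m³, 8 m³ left
container 2: place 17 m³, 13 m³ left
container 3: place 17 m³, 13 m³ left
container 2: place 9 m³, 4 m³ left
container 1: place 8 m³, 0 m³ left
container 3: place 5 m³, 8 m³ left
container 2: place 3 m³, 1 m³ left
container 3: place 2 m³, 6 m³ left

3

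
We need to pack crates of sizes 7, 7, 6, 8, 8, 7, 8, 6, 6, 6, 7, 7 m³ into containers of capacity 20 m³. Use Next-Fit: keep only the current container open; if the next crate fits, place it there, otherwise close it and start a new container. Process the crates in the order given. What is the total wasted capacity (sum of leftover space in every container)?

container 1: place 7 m³, 13 m³ left
container 1: place 7 m³, 6 m³ left
container 1: place 6 m³, 0 m³ left
container 2: place 8 m³, 12 m³ left
container 2: place 8 m³, 4 m³ left
container 3: place 7 m³, 13 m³ left
container 3: place 8 m³, 5 m³ left
container 4: place 6 m³, 14 m³ left
container 4: place 6 m³, 8 m³ left
container 4: place 6 m³, 2 m³ left
container 5: place 7 m³, 13 m³ left
container 5: place 7 m³, 6 m³ left
5 containers × 20 m³ = 100 m³; used 83 m³; unused 17 m³.

17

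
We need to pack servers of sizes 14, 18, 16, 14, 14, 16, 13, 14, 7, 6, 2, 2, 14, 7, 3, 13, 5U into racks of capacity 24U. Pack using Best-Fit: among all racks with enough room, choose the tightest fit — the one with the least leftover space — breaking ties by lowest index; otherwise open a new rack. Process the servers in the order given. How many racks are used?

14U → rack 1 (remaining 10U)
18U → rack 2 (remaining 6U)
16U → rack 3 (remaining 8U)
14U → rack 4 (remaining 10U)
14U → rack 5 (remaining 10U)
16U → rack 6 (remaining 8U)
13U → rack 7 (remaining 11U)
14U → rack 8 (remaining 10U)
7U → rack 3 (remaining 1U)
6U → rack 2 (remaining 0U)
2U → rack 6 (remaining 6U)
2U → rack 6 (remaining 4U)
14U → rack 9 (remaining 10U)
7U → rack 1 (remaining 3U)
3U → rack 1 (remaining 0U)
13U → rack 10 (remaining 11U)
5U → rack 4 (remaining 5U)

10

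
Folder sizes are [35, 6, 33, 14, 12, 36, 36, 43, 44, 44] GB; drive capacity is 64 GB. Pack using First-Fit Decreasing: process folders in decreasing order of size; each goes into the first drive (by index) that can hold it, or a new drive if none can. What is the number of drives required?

Sorted descending: 44, 44, 43, 36, 36, 35, 33, 14, 12, 6.
drive 1: place 44 GB, 20 GB left
drive 2: place 44 GB, 20 GB left
drive 3: place 43 GB, 21 GB left
drive 4: place 36 GB, 28 GB left
drive 5: place 36 GB, 28 GB left
drive 6: place 35 GB, 29 GB left
drive 7: place 33 GB, 31 GB left
drive 1: place 14 GB, 6 GB left
drive 2: place 12 GB, 8 GB left
drive 1: place 6 GB, 0 GB left
Final drives: [44,14,6] [44,12] [43] [36] [36] [35] [33].

7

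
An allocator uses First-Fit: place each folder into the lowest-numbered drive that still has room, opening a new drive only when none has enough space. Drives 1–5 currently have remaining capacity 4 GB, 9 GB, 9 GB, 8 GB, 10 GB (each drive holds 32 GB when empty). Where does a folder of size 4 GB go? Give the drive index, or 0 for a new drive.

1

Drives with room: drive 1 (4 GB), drive 2 (9 GB), drive 3 (9 GB), drive 4 (8 GB), drive 5 (10 GB).
The first with room is drive 1.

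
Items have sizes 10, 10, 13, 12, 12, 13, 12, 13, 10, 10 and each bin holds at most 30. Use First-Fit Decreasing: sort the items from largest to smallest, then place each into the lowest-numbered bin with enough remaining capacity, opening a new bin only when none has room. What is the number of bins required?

Sorted descending: 13, 13, 13, 12, 12, 12, 10, 10, 10, 10.
Put 13 in bin 1; 17 remain.
Put 13 in bin 1; 4 remain.
Put 13 in bin 2; 17 remain.
Put 12 in bin 2; 5 remain.
Put 12 in bin 3; 18 remain.
Put 12 in bin 3; 6 remain.
Put 10 in bin 4; 20 remain.
Put 10 in bin 4; 10 remain.
Put 10 in bin 4; 0 remain.
Put 10 in bin 5; 20 remain.

5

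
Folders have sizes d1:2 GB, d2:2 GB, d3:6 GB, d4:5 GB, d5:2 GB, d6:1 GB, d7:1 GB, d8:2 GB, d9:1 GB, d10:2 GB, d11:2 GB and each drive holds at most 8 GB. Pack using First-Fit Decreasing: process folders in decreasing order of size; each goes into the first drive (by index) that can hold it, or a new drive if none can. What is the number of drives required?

Sorted descending: 6, 5, 2, 2, 2, 2, 2, 2, 1, 1, 1.
drive 1: place 6 GB, 2 GB left
drive 2: place 5 GB, 3 GB left
drive 1: place 2 GB, 0 GB left
drive 2: place 2 GB, 1 GB left
drive 3: place 2 GB, 6 GB left
drive 3: place 2 GB, 4 GB left
drive 3: place 2 GB, 2 GB left
drive 3: place 2 GB, 0 GB left
drive 2: place 1 GB, 0 GB left
drive 4: place 1 GB, 7 GB left
drive 4: place 1 GB, 6 GB left
Final drives: [6,2] [5,2,1] [2,2,2,2] [1,1].

4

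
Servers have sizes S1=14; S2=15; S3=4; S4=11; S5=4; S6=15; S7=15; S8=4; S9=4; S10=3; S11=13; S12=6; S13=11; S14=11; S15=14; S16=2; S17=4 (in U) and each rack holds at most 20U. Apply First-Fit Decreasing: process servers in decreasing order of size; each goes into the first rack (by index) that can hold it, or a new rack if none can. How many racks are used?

9 racks

Sorted descending: 15, 15, 15, 14, 14, 13, 11, 11, 11, 6, 4, 4, 4, 4, 4, 3, 2.
15U → rack 1 (remaining 5U)
15U → rack 2 (remaining 5U)
15U → rack 3 (remaining 5U)
14U → rack 4 (remaining 6U)
14U → rack 5 (remaining 6U)
13U → rack 6 (remaining 7U)
11U → rack 7 (remaining 9U)
11U → rack 8 (remaining 9U)
11U → rack 9 (remaining 9U)
6U → rack 4 (remaining 0U)
4U → rack 1 (remaining 1U)
4U → rack 2 (remaining 1U)
4U → rack 3 (remaining 1U)
4U → rack 5 (remaining 2U)
4U → rack 6 (remaining 3U)
3U → rack 6 (remaining 0U)
2U → rack 5 (remaining 0U)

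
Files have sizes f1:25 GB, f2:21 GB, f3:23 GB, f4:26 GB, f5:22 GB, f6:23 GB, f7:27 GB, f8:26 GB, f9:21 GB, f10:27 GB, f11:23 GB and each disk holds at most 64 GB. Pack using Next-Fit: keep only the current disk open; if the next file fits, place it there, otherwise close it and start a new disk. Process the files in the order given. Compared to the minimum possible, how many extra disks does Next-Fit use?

1

Next-Fit: [25,21] [23,26] [22,23] [27,26] [21,27] [23] → 6 disks.
Total size 264 GB; any packing needs at least ⌈264/64⌉ = 5 disks.
An optimal packing achieves that bound: [27,27] [26,26] [25,23] [23,23] [22,21,21] → 5 disks.
Excess: 6 − 5 = 1.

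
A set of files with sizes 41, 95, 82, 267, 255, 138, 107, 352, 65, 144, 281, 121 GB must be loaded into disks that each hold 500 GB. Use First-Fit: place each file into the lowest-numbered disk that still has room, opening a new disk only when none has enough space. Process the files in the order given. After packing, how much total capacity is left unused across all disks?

552

Put 41 GB in disk 1; 459 GB remain.
Put 95 GB in disk 1; 364 GB remain.
Put 82 GB in disk 1; 282 GB remain.
Put 267 GB in disk 1; 15 GB remain.
Put 255 GB in disk 2; 245 GB remain.
Put 138 GB in disk 2; 107 GB remain.
Put 107 GB in disk 2; 0 GB remain.
Put 352 GB in disk 3; 148 GB remain.
Put 65 GB in disk 3; 83 GB remain.
Put 144 GB in disk 4; 356 GB remain.
Put 281 GB in disk 4; 75 GB remain.
Put 121 GB in disk 5; 379 GB remain.
5 disks × 500 GB = 2500 GB; used 1948 GB; unused 552 GB.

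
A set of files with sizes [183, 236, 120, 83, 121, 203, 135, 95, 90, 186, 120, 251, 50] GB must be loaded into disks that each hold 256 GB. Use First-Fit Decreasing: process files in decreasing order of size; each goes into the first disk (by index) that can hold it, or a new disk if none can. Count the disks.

9 disks

Sorted descending: 251, 236, 203, 186, 183, 135, 121, 120, 120, 95, 90, 83, 50.
251 GB → disk 1 (remaining 5 GB)
236 GB → disk 2 (remaining 20 GB)
203 GB → disk 3 (remaining 53 GB)
186 GB → disk 4 (remaining 70 GB)
183 GB → disk 5 (remaining 73 GB)
135 GB → disk 6 (remaining 121 GB)
121 GB → disk 6 (remaining 0 GB)
120 GB → disk 7 (remaining 136 GB)
120 GB → disk 7 (remaining 16 GB)
95 GB → disk 8 (remaining 161 GB)
90 GB → disk 8 (remaining 71 GB)
83 GB → disk 9 (remaining 173 GB)
50 GB → disk 3 (remaining 3 GB)
Final disks: [251] [236] [203,50] [186] [183] [135,121] [120,120] [95,90] [83].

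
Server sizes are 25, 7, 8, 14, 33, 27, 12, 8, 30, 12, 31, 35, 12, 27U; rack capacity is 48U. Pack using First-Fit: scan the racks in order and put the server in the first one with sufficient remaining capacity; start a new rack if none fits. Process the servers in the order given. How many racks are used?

7 racks

Put 25U in rack 1; 23U remain.
Put 7U in rack 1; 16U remain.
Put 8U in rack 1; 8U remain.
Put 14U in rack 2; 34U remain.
Put 33U in rack 2; 1U remain.
Put 27U in rack 3; 21U remain.
Put 12U in rack 3; 9U remain.
Put 8U in rack 1; 0U remain.
Put 30U in rack 4; 18U remain.
Put 12U in rack 4; 6U remain.
Put 31U in rack 5; 17U remain.
Put 35U in rack 6; 13U remain.
Put 12U in rack 5; 5U remain.
Put 27U in rack 7; 21U remain.
Final racks: [25,7,8,8] [14,33] [27,12] [30,12] [31,12] [35] [27].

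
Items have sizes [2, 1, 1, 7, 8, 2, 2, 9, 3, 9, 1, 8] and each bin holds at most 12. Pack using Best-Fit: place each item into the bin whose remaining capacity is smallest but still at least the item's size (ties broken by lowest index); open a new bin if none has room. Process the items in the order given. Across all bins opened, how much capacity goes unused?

bin 1: place 2, 10 left
bin 1: place 1, 9 left
bin 1: place 1, 8 left
bin 1: place 7, 1 left
bin 2: place 8, 4 left
bin 2: place 2, 2 left
bin 2: place 2, 0 left
bin 3: place 9, 3 left
bin 3: place 3, 0 left
bin 4: place 9, 3 left
bin 1: place 1, 0 left
bin 5: place 8, 4 left
5 bins × 12 = 60; used 53; unused 7.

7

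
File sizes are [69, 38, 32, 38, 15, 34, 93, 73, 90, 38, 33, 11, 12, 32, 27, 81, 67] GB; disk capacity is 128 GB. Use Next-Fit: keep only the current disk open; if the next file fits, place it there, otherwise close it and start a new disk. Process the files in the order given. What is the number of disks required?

8

disk 1: place 69 GB, 59 GB left
disk 1: place 38 GB, 21 GB left
disk 2: place 32 GB, 96 GB left
disk 2: place 38 GB, 58 GB left
disk 2: place 15 GB, 43 GB left
disk 2: place 34 GB, 9 GB left
disk 3: place 93 GB, 35 GB left
disk 4: place 73 GB, 55 GB left
disk 5: place 90 GB, 38 GB left
disk 5: place 38 GB, 0 GB left
disk 6: place 33 GB, 95 GB left
disk 6: place 11 GB, 84 GB left
disk 6: place 12 GB, 72 GB left
disk 6: place 32 GB, 40 GB left
disk 6: place 27 GB, 13 GB left
disk 7: place 81 GB, 47 GB left
disk 8: place 67 GB, 61 GB left
Final disks: [69,38] [32,38,15,34] [93] [73] [90,38] [33,11,12,32,27] [81] [67].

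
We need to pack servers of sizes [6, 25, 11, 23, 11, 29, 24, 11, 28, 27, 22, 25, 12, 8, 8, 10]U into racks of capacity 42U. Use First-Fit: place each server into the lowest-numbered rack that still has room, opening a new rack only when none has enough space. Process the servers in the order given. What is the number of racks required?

8

rack 1: place 6U, 36U left
rack 1: place 25U, 11U left
rack 1: place 11U, 0U left
rack 2: place 23U, 19U left
rack 2: place 11U, 8U left
rack 3: place 29U, 13U left
rack 4: place 24U, 18U left
rack 3: place 11U, 2U left
rack 5: place 28U, 14U left
rack 6: place 27U, 15U left
rack 7: place 22U, 20U left
rack 8: place 25U, 17U left
rack 4: place 12U, 6U left
rack 2: place 8U, 0U left
rack 5: place 8U, 6U left
rack 6: place 10U, 5U left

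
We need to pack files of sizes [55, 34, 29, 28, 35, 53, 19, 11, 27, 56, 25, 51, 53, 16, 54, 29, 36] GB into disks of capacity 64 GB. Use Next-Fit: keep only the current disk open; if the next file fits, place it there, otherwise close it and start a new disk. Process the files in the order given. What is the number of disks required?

Put 55 GB in disk 1; 9 GB remain.
Put 34 GB in disk 2; 30 GB remain.
Put 29 GB in disk 2; 1 GB remain.
Put 28 GB in disk 3; 36 GB remain.
Put 35 GB in disk 3; 1 GB remain.
Put 53 GB in disk 4; 11 GB remain.
Put 19 GB in disk 5; 45 GB remain.
Put 11 GB in disk 5; 34 GB remain.
Put 27 GB in disk 5; 7 GB remain.
Put 56 GB in disk 6; 8 GB remain.
Put 25 GB in disk 7; 39 GB remain.
Put 51 GB in disk 8; 13 GB remain.
Put 53 GB in disk 9; 11 GB remain.
Put 16 GB in disk 10; 48 GB remain.
Put 54 GB in disk 11; 10 GB remain.
Put 29 GB in disk 12; 35 GB remain.
Put 36 GB in disk 13; 28 GB remain.
Final disks: [55] [34,29] [28,35] [53] [19,11,27] [56] [25] [51] [53] [16] [54] [29] [36].

13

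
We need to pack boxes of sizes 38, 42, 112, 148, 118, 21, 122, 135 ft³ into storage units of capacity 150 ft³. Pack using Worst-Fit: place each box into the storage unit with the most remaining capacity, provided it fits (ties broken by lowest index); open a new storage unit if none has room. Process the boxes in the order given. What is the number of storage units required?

6 storage units

38 ft³ → storage unit 1 (remaining 112 ft³)
42 ft³ → storage unit 1 (remaining 70 ft³)
112 ft³ → storage unit 2 (remaining 38 ft³)
148 ft³ → storage unit 3 (remaining 2 ft³)
118 ft³ → storage unit 4 (remaining 32 ft³)
21 ft³ → storage unit 1 (remaining 49 ft³)
122 ft³ → storage unit 5 (remaining 28 ft³)
135 ft³ → storage unit 6 (remaining 15 ft³)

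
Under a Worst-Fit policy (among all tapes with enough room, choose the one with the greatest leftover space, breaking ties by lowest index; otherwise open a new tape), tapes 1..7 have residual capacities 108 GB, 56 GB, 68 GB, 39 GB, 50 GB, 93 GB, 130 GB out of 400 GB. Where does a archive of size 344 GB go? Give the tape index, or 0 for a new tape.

No tape has ≥ 344 GB free, so a new tape is opened.

0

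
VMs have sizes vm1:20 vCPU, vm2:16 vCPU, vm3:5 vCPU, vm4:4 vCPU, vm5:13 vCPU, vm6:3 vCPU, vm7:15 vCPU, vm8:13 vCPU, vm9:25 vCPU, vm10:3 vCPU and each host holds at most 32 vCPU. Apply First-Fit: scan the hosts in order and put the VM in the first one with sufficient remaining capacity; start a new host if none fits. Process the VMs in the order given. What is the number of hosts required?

vm1 (20 vCPU) → host 1 (remaining 12 vCPU)
vm2 (16 vCPU) → host 2 (remaining 16 vCPU)
vm3 (5 vCPU) → host 1 (remaining 7 vCPU)
vm4 (4 vCPU) → host 1 (remaining 3 vCPU)
vm5 (13 vCPU) → host 2 (remaining 3 vCPU)
vm6 (3 vCPU) → host 1 (remaining 0 vCPU)
vm7 (15 vCPU) → host 3 (remaining 17 vCPU)
vm8 (13 vCPU) → host 3 (remaining 4 vCPU)
vm9 (25 vCPU) → host 4 (remaining 7 vCPU)
vm10 (3 vCPU) → host 2 (remaining 0 vCPU)
Final hosts: [20,5,4,3] [16,13,3] [15,13] [25].

4 hosts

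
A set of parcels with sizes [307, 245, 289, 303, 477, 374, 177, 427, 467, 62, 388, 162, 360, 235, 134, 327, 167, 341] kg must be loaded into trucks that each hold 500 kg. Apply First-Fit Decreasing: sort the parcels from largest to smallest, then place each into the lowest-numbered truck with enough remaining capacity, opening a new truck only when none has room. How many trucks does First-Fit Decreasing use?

Sorted descending: 477, 467, 427, 388, 374, 360, 341, 327, 307, 303, 289, 245, 235, 177, 167, 162, 134, 62.
Put 477 kg in truck 1; 23 kg remain.
Put 467 kg in truck 2; 33 kg remain.
Put 427 kg in truck 3; 73 kg remain.
Put 388 kg in truck 4; 112 kg remain.
Put 374 kg in truck 5; 126 kg remain.
Put 360 kg in truck 6; 140 kg remain.
Put 341 kg in truck 7; 159 kg remain.
Put 327 kg in truck 8; 173 kg remain.
Put 307 kg in truck 9; 193 kg remain.
Put 303 kg in truck 10; 197 kg remain.
Put 289 kg in truck 11; 211 kg remain.
Put 245 kg in truck 12; 255 kg remain.
Put 235 kg in truck 12; 20 kg remain.
Put 177 kg in truck 9; 16 kg remain.
Put 167 kg in truck 8; 6 kg remain.
Put 162 kg in truck 10; 35 kg remain.
Put 134 kg in truck 6; 6 kg remain.
Put 62 kg in truck 3; 11 kg remain.
Final trucks: [477] [467] [427,62] [388] [374] [360,134] [341] [327,167] [307,177] [303,162] [289] [245,235].

12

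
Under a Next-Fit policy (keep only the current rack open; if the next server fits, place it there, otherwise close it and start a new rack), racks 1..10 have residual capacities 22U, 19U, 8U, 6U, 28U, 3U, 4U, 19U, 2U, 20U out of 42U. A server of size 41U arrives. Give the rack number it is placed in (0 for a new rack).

Next-Fit only looks at rack 10, which has 20U free.
41U does not fit, so a new rack is opened.

0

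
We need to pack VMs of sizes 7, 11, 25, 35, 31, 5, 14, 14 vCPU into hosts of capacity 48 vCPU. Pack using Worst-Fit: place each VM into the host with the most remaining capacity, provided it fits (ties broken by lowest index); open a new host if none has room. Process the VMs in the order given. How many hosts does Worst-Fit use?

Put 7 vCPU in host 1; 41 vCPU remain.
Put 11 vCPU in host 1; 30 vCPU remain.
Put 25 vCPU in host 1; 5 vCPU remain.
Put 35 vCPU in host 2; 13 vCPU remain.
Put 31 vCPU in host 3; 17 vCPU remain.
Put 5 vCPU in host 3; 12 vCPU remain.
Put 14 vCPU in host 4; 34 vCPU remain.
Put 14 vCPU in host 4; 20 vCPU remain.

4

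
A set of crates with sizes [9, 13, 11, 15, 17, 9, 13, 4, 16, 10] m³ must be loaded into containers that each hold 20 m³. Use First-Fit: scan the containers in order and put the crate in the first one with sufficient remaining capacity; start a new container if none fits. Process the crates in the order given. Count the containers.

container 1: place 9 m³, 11 m³ left
container 2: place 13 m³, 7 m³ left
container 1: place 11 m³, 0 m³ left
container 3: place 15 m³, 5 m³ left
container 4: place 17 m³, 3 m³ left
container 5: place 9 m³, 11 m³ left
container 6: place 13 m³, 7 m³ left
container 2: place 4 m³, 3 m³ left
container 7: place 16 m³, 4 m³ left
container 5: place 10 m³, 1 m³ left
Final containers: [9,11] [13,4] [15] [17] [9,10] [13] [16].

7 containers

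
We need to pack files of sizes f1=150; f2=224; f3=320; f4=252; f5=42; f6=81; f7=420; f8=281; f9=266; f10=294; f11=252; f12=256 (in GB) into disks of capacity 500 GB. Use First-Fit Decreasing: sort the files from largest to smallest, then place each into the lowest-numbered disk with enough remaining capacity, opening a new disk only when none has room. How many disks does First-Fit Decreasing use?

8

Sorted descending: 420, 320, 294, 281, 266, 256, 252, 252, 224, 150, 81, 42.
420 GB → disk 1 (remaining 80 GB)
320 GB → disk 2 (remaining 180 GB)
294 GB → disk 3 (remaining 206 GB)
281 GB → disk 4 (remaining 219 GB)
266 GB → disk 5 (remaining 234 GB)
256 GB → disk 6 (remaining 244 GB)
252 GB → disk 7 (remaining 248 GB)
252 GB → disk 8 (remaining 248 GB)
224 GB → disk 5 (remaining 10 GB)
150 GB → disk 2 (remaining 30 GB)
81 GB → disk 3 (remaining 125 GB)
42 GB → disk 1 (remaining 38 GB)
Final disks: [420,42] [320,150] [294,81] [281] [266,224] [256] [252] [252].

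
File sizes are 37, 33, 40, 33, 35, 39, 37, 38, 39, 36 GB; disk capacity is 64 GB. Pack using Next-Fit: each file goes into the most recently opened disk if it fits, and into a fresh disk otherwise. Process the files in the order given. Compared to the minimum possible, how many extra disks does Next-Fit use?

Next-Fit: [37] [33] [40] [33] [35] [39] [37] [38] [39] [36] → 10 disks.
10 files exceed 32 GB (half the capacity), and no two of those can share a disk, so at least 10 disks are needed.
So 10 is already optimal.

0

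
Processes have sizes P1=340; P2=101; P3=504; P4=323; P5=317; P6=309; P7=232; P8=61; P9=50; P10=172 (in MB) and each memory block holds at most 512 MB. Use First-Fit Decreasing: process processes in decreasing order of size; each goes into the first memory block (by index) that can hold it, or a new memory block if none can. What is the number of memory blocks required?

Sorted descending: 504, 340, 323, 317, 309, 232, 172, 101, 61, 50.
Put 504 MB in memory block 1; 8 MB remain.
Put 340 MB in memory block 2; 172 MB remain.
Put 323 MB in memory block 3; 189 MB remain.
Put 317 MB in memory block 4; 195 MB remain.
Put 309 MB in memory block 5; 203 MB remain.
Put 232 MB in memory block 6; 280 MB remain.
Put 172 MB in memory block 2; 0 MB remain.
Put 101 MB in memory block 3; 88 MB remain.
Put 61 MB in memory block 3; 27 MB remain.
Put 50 MB in memory block 4; 145 MB remain.
Final memory blocks: [504] [340,172] [323,101,61] [317,50] [309] [232].

6 memory blocks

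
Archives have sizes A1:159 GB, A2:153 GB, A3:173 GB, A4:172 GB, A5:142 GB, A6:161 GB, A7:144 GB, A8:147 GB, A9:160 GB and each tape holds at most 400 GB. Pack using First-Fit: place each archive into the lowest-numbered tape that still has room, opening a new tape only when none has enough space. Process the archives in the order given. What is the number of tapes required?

5

tape 1: place A1 (159 GB), 241 GB left
tape 1: place A2 (153 GB), 88 GB left
tape 2: place A3 (173 GB), 227 GB left
tape 2: place A4 (172 GB), 55 GB left
tape 3: place A5 (142 GB), 258 GB left
tape 3: place A6 (161 GB), 97 GB left
tape 4: place A7 (144 GB), 256 GB left
tape 4: place A8 (147 GB), 109 GB left
tape 5: place A9 (160 GB), 240 GB left
Final tapes: [159,153] [173,172] [142,161] [144,147] [160].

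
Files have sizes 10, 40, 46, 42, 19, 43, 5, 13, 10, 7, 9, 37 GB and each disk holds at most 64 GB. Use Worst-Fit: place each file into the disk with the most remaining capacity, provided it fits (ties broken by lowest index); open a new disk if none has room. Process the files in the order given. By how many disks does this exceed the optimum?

Worst-Fit: [10,40,7] [46,13] [42,19] [43,5,10] [9,37] → 5 disks.
Total size 281 GB; any packing needs at least ⌈281/64⌉ = 5 disks.
So 5 is already optimal.

0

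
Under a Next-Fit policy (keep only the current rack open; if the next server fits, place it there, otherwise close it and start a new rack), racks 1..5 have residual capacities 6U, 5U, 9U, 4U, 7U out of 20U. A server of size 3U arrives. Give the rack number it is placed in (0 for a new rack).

Next-Fit only looks at rack 5, which has 7U free.
3U fits there.

5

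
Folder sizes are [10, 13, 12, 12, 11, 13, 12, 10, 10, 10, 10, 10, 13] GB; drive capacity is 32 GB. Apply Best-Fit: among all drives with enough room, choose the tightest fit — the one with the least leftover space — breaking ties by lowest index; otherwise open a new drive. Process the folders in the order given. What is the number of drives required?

6 drives

Put 10 GB in drive 1; 22 GB remain.
Put 13 GB in drive 1; 9 GB remain.
Put 12 GB in drive 2; 20 GB remain.
Put 12 GB in drive 2; 8 GB remain.
Put 11 GB in drive 3; 21 GB remain.
Put 13 GB in drive 3; 8 GB remain.
Put 12 GB in drive 4; 20 GB remain.
Put 10 GB in drive 4; 10 GB remain.
Put 10 GB in drive 4; 0 GB remain.
Put 10 GB in drive 5; 22 GB remain.
Put 10 GB in drive 5; 12 GB remain.
Put 10 GB in drive 5; 2 GB remain.
Put 13 GB in drive 6; 19 GB remain.
Final drives: [10,13] [12,12] [11,13] [12,10,10] [10,10,10] [13].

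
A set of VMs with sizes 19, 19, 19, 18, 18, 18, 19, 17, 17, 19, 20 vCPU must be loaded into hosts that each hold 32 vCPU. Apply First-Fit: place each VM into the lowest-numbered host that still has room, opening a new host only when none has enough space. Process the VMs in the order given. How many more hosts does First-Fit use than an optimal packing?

0

First-Fit: [19] [19] [19] [18] [18] [18] [19] [17] [17] [19] [20] → 11 hosts.
11 VMs exceed 16 vCPU (half the capacity), and no two of those can share a host, so at least 11 hosts are needed.
So 11 is already optimal.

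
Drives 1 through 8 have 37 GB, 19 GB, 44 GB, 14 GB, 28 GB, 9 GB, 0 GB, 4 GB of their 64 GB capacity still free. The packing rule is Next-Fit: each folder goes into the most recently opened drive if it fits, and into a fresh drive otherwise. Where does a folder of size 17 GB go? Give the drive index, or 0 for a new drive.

0

Next-Fit only looks at drive 8, which has 4 GB free.
17 GB does not fit, so a new drive is opened.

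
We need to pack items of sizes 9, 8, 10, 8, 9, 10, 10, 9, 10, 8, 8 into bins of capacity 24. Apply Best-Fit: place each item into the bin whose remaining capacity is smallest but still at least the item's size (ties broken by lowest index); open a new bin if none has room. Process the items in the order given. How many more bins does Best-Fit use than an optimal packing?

1

Best-Fit: [9,8] [10,8] [9,10] [10,9] [10,8] [8] → 6 bins.
Total size 99; any packing needs at least ⌈99/24⌉ = 5 bins.
An optimal packing achieves that bound: [10,10] [10,10] [9,9] [9,8] [8,8,8] → 5 bins.
Excess: 6 − 5 = 1.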